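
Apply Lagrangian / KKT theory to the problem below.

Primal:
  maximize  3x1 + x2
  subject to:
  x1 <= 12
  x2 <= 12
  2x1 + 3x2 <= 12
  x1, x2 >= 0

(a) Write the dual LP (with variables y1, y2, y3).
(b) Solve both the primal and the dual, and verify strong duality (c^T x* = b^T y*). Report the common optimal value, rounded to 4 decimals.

The standard primal-dual pair for 'max c^T x s.t. A x <= b, x >= 0' is:
  Dual:  min b^T y  s.t.  A^T y >= c,  y >= 0.

So the dual LP is:
  minimize  12y1 + 12y2 + 12y3
  subject to:
    y1 + 2y3 >= 3
    y2 + 3y3 >= 1
    y1, y2, y3 >= 0

Solving the primal: x* = (6, 0).
  primal value c^T x* = 18.
Solving the dual: y* = (0, 0, 1.5).
  dual value b^T y* = 18.
Strong duality: c^T x* = b^T y*. Confirmed.

18


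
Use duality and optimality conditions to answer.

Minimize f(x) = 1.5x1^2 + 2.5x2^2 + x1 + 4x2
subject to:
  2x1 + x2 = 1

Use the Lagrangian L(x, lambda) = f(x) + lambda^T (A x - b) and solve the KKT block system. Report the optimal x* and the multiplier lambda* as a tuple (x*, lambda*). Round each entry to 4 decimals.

Form the Lagrangian:
  L(x, lambda) = (1/2) x^T Q x + c^T x + lambda^T (A x - b)
Stationarity (grad_x L = 0): Q x + c + A^T lambda = 0.
Primal feasibility: A x = b.

This gives the KKT block system:
  [ Q   A^T ] [ x     ]   [-c ]
  [ A    0  ] [ lambda ] = [ b ]

Solving the linear system:
  x*      = (0.7391, -0.4783)
  lambda* = (-1.6087)
  f(x*)   = 0.2174

x* = (0.7391, -0.4783), lambda* = (-1.6087)


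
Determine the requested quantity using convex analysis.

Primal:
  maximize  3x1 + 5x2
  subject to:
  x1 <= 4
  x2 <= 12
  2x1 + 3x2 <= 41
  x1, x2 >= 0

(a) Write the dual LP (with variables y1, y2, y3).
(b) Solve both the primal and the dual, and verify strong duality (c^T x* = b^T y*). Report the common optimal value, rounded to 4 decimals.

The standard primal-dual pair for 'max c^T x s.t. A x <= b, x >= 0' is:
  Dual:  min b^T y  s.t.  A^T y >= c,  y >= 0.

So the dual LP is:
  minimize  4y1 + 12y2 + 41y3
  subject to:
    y1 + 2y3 >= 3
    y2 + 3y3 >= 5
    y1, y2, y3 >= 0

Solving the primal: x* = (2.5, 12).
  primal value c^T x* = 67.5.
Solving the dual: y* = (0, 0.5, 1.5).
  dual value b^T y* = 67.5.
Strong duality: c^T x* = b^T y*. Confirmed.

67.5


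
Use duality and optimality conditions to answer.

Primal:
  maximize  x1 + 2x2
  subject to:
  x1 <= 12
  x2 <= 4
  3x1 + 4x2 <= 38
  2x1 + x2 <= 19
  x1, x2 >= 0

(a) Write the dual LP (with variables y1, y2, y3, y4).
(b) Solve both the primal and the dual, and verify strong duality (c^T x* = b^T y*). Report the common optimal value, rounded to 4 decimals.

The standard primal-dual pair for 'max c^T x s.t. A x <= b, x >= 0' is:
  Dual:  min b^T y  s.t.  A^T y >= c,  y >= 0.

So the dual LP is:
  minimize  12y1 + 4y2 + 38y3 + 19y4
  subject to:
    y1 + 3y3 + 2y4 >= 1
    y2 + 4y3 + y4 >= 2
    y1, y2, y3, y4 >= 0

Solving the primal: x* = (7.3333, 4).
  primal value c^T x* = 15.3333.
Solving the dual: y* = (0, 0.6667, 0.3333, 0).
  dual value b^T y* = 15.3333.
Strong duality: c^T x* = b^T y*. Confirmed.

15.3333


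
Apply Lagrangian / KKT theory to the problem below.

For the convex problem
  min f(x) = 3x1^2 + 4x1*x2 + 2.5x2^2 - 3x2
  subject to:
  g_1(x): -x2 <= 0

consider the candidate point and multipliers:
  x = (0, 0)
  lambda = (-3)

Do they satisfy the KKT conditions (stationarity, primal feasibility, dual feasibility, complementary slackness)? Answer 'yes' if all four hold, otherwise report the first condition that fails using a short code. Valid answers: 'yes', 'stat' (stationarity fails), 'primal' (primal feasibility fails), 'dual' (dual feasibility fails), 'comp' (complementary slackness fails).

Gradient of f: grad f(x) = Q x + c = (0, -3)
Constraint values g_i(x) = a_i^T x - b_i:
  g_1((0, 0)) = 0
Stationarity residual: grad f(x) + sum_i lambda_i a_i = (0, 0)
  -> stationarity OK
Primal feasibility (all g_i <= 0): OK
Dual feasibility (all lambda_i >= 0): FAILS
Complementary slackness (lambda_i * g_i(x) = 0 for all i): OK

Verdict: the first failing condition is dual_feasibility -> dual.

dual


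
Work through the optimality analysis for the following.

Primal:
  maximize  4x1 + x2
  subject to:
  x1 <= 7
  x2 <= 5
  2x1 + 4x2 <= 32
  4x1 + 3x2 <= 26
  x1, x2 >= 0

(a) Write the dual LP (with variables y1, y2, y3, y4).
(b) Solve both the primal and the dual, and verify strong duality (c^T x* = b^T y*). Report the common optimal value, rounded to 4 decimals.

The standard primal-dual pair for 'max c^T x s.t. A x <= b, x >= 0' is:
  Dual:  min b^T y  s.t.  A^T y >= c,  y >= 0.

So the dual LP is:
  minimize  7y1 + 5y2 + 32y3 + 26y4
  subject to:
    y1 + 2y3 + 4y4 >= 4
    y2 + 4y3 + 3y4 >= 1
    y1, y2, y3, y4 >= 0

Solving the primal: x* = (6.5, 0).
  primal value c^T x* = 26.
Solving the dual: y* = (0, 0, 0, 1).
  dual value b^T y* = 26.
Strong duality: c^T x* = b^T y*. Confirmed.

26


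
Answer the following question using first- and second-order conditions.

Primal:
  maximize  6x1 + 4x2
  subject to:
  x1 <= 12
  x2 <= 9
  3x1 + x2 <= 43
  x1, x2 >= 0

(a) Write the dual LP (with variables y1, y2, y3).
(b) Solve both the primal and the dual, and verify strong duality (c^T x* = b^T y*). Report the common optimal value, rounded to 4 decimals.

The standard primal-dual pair for 'max c^T x s.t. A x <= b, x >= 0' is:
  Dual:  min b^T y  s.t.  A^T y >= c,  y >= 0.

So the dual LP is:
  minimize  12y1 + 9y2 + 43y3
  subject to:
    y1 + 3y3 >= 6
    y2 + y3 >= 4
    y1, y2, y3 >= 0

Solving the primal: x* = (11.3333, 9).
  primal value c^T x* = 104.
Solving the dual: y* = (0, 2, 2).
  dual value b^T y* = 104.
Strong duality: c^T x* = b^T y*. Confirmed.

104


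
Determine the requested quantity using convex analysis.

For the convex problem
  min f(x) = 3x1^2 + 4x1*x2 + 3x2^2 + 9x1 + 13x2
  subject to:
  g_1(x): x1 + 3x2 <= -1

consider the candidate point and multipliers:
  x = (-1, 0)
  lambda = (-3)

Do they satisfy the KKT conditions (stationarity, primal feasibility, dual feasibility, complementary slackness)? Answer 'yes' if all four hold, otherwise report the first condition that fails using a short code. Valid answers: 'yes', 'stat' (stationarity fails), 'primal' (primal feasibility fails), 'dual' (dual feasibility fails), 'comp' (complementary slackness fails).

Gradient of f: grad f(x) = Q x + c = (3, 9)
Constraint values g_i(x) = a_i^T x - b_i:
  g_1((-1, 0)) = 0
Stationarity residual: grad f(x) + sum_i lambda_i a_i = (0, 0)
  -> stationarity OK
Primal feasibility (all g_i <= 0): OK
Dual feasibility (all lambda_i >= 0): FAILS
Complementary slackness (lambda_i * g_i(x) = 0 for all i): OK

Verdict: the first failing condition is dual_feasibility -> dual.

dual


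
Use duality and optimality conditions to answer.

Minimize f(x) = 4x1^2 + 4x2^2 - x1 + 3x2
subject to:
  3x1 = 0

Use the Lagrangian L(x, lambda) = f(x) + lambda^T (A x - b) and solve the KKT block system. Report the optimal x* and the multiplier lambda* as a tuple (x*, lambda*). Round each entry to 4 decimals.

Form the Lagrangian:
  L(x, lambda) = (1/2) x^T Q x + c^T x + lambda^T (A x - b)
Stationarity (grad_x L = 0): Q x + c + A^T lambda = 0.
Primal feasibility: A x = b.

This gives the KKT block system:
  [ Q   A^T ] [ x     ]   [-c ]
  [ A    0  ] [ lambda ] = [ b ]

Solving the linear system:
  x*      = (0, -0.375)
  lambda* = (0.3333)
  f(x*)   = -0.5625

x* = (0, -0.375), lambda* = (0.3333)


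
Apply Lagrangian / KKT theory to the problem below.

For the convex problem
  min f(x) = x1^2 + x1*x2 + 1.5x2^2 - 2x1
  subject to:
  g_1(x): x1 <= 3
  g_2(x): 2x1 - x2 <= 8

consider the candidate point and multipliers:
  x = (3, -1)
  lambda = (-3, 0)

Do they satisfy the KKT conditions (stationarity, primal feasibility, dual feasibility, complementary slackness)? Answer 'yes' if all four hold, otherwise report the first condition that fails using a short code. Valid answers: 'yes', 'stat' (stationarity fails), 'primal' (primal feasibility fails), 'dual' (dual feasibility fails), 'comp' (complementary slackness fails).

Gradient of f: grad f(x) = Q x + c = (3, 0)
Constraint values g_i(x) = a_i^T x - b_i:
  g_1((3, -1)) = 0
  g_2((3, -1)) = -1
Stationarity residual: grad f(x) + sum_i lambda_i a_i = (0, 0)
  -> stationarity OK
Primal feasibility (all g_i <= 0): OK
Dual feasibility (all lambda_i >= 0): FAILS
Complementary slackness (lambda_i * g_i(x) = 0 for all i): OK

Verdict: the first failing condition is dual_feasibility -> dual.

dual


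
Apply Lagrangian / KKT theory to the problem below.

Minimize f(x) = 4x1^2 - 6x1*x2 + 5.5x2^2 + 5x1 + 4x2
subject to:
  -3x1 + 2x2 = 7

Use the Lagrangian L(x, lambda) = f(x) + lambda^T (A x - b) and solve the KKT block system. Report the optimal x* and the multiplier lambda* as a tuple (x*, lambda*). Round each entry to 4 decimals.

Form the Lagrangian:
  L(x, lambda) = (1/2) x^T Q x + c^T x + lambda^T (A x - b)
Stationarity (grad_x L = 0): Q x + c + A^T lambda = 0.
Primal feasibility: A x = b.

This gives the KKT block system:
  [ Q   A^T ] [ x     ]   [-c ]
  [ A    0  ] [ lambda ] = [ b ]

Solving the linear system:
  x*      = (-3.2373, -1.3559)
  lambda* = (-4.2542)
  f(x*)   = 4.0847

x* = (-3.2373, -1.3559), lambda* = (-4.2542)


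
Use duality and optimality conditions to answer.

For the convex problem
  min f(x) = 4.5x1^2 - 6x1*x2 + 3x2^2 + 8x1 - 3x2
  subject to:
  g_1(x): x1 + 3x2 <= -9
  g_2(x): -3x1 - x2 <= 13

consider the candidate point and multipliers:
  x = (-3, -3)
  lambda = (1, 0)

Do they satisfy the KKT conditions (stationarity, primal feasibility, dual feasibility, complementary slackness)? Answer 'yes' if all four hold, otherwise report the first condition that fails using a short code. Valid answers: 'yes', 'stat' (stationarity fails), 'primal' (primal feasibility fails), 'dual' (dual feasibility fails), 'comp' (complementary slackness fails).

Gradient of f: grad f(x) = Q x + c = (-1, -3)
Constraint values g_i(x) = a_i^T x - b_i:
  g_1((-3, -3)) = -3
  g_2((-3, -3)) = -1
Stationarity residual: grad f(x) + sum_i lambda_i a_i = (0, 0)
  -> stationarity OK
Primal feasibility (all g_i <= 0): OK
Dual feasibility (all lambda_i >= 0): OK
Complementary slackness (lambda_i * g_i(x) = 0 for all i): FAILS

Verdict: the first failing condition is complementary_slackness -> comp.

comp


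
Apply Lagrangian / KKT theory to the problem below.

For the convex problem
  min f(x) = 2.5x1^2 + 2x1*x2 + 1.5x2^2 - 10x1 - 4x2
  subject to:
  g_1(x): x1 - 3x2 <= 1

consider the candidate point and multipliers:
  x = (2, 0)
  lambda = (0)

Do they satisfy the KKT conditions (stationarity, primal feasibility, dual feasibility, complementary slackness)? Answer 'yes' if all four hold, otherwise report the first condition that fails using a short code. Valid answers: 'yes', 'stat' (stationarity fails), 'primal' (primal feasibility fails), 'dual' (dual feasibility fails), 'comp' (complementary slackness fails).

Gradient of f: grad f(x) = Q x + c = (0, 0)
Constraint values g_i(x) = a_i^T x - b_i:
  g_1((2, 0)) = 1
Stationarity residual: grad f(x) + sum_i lambda_i a_i = (0, 0)
  -> stationarity OK
Primal feasibility (all g_i <= 0): FAILS
Dual feasibility (all lambda_i >= 0): OK
Complementary slackness (lambda_i * g_i(x) = 0 for all i): OK

Verdict: the first failing condition is primal_feasibility -> primal.

primal


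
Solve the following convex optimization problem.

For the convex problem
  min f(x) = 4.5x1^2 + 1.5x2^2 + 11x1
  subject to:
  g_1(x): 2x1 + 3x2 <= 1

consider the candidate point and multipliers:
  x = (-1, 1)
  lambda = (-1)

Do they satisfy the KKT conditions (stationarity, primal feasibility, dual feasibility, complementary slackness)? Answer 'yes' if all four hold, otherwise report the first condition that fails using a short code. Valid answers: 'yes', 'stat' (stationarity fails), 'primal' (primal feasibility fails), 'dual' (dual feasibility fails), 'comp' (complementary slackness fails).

Gradient of f: grad f(x) = Q x + c = (2, 3)
Constraint values g_i(x) = a_i^T x - b_i:
  g_1((-1, 1)) = 0
Stationarity residual: grad f(x) + sum_i lambda_i a_i = (0, 0)
  -> stationarity OK
Primal feasibility (all g_i <= 0): OK
Dual feasibility (all lambda_i >= 0): FAILS
Complementary slackness (lambda_i * g_i(x) = 0 for all i): OK

Verdict: the first failing condition is dual_feasibility -> dual.

dual


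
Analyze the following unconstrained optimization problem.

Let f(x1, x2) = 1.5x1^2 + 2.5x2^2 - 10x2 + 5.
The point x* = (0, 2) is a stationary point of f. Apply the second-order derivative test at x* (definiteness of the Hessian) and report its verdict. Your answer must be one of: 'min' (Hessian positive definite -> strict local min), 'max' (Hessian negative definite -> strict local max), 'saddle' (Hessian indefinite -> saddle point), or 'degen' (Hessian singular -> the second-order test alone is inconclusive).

Compute the Hessian H = grad^2 f:
  H = [[3, 0], [0, 5]]
Verify stationarity: grad f(x*) = H x* + g = (0, 0).
Eigenvalues of H: 3, 5.
Both eigenvalues > 0, so H is positive definite -> x* is a strict local min.

min


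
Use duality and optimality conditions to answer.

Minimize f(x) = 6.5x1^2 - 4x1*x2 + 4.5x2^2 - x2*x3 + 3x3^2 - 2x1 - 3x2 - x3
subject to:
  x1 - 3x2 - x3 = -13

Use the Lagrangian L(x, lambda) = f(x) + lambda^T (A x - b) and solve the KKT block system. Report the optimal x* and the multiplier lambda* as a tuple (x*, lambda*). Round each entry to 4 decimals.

Form the Lagrangian:
  L(x, lambda) = (1/2) x^T Q x + c^T x + lambda^T (A x - b)
Stationarity (grad_x L = 0): Q x + c + A^T lambda = 0.
Primal feasibility: A x = b.

This gives the KKT block system:
  [ Q   A^T ] [ x     ]   [-c ]
  [ A    0  ] [ lambda ] = [ b ]

Solving the linear system:
  x*      = (0.6471, 3.7954, 2.2609)
  lambda* = (8.7698)
  f(x*)   = 49.5332

x* = (0.6471, 3.7954, 2.2609), lambda* = (8.7698)


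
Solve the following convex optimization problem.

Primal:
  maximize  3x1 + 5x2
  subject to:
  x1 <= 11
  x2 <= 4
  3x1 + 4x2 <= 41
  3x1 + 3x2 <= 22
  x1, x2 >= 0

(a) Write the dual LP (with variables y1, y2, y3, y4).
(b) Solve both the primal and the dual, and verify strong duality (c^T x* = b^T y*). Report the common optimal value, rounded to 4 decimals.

The standard primal-dual pair for 'max c^T x s.t. A x <= b, x >= 0' is:
  Dual:  min b^T y  s.t.  A^T y >= c,  y >= 0.

So the dual LP is:
  minimize  11y1 + 4y2 + 41y3 + 22y4
  subject to:
    y1 + 3y3 + 3y4 >= 3
    y2 + 4y3 + 3y4 >= 5
    y1, y2, y3, y4 >= 0

Solving the primal: x* = (3.3333, 4).
  primal value c^T x* = 30.
Solving the dual: y* = (0, 2, 0, 1).
  dual value b^T y* = 30.
Strong duality: c^T x* = b^T y*. Confirmed.

30


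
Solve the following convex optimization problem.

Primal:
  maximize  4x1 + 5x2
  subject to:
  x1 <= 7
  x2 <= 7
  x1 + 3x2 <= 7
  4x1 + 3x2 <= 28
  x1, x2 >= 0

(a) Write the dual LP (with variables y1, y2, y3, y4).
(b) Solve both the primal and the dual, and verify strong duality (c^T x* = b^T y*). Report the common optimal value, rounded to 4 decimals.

The standard primal-dual pair for 'max c^T x s.t. A x <= b, x >= 0' is:
  Dual:  min b^T y  s.t.  A^T y >= c,  y >= 0.

So the dual LP is:
  minimize  7y1 + 7y2 + 7y3 + 28y4
  subject to:
    y1 + y3 + 4y4 >= 4
    y2 + 3y3 + 3y4 >= 5
    y1, y2, y3, y4 >= 0

Solving the primal: x* = (7, 0).
  primal value c^T x* = 28.
Solving the dual: y* = (2.3333, 0, 1.6667, 0).
  dual value b^T y* = 28.
Strong duality: c^T x* = b^T y*. Confirmed.

28


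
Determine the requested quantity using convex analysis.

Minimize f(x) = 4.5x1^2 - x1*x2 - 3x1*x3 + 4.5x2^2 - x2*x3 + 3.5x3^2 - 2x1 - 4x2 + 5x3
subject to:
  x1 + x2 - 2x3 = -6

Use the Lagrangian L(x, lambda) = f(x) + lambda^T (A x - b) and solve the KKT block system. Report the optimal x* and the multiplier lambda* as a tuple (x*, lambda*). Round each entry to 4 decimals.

Form the Lagrangian:
  L(x, lambda) = (1/2) x^T Q x + c^T x + lambda^T (A x - b)
Stationarity (grad_x L = 0): Q x + c + A^T lambda = 0.
Primal feasibility: A x = b.

This gives the KKT block system:
  [ Q   A^T ] [ x     ]   [-c ]
  [ A    0  ] [ lambda ] = [ b ]

Solving the linear system:
  x*      = (-0.3649, -0.6622, 2.4865)
  lambda* = (12.0811)
  f(x*)   = 44.1486

x* = (-0.3649, -0.6622, 2.4865), lambda* = (12.0811)


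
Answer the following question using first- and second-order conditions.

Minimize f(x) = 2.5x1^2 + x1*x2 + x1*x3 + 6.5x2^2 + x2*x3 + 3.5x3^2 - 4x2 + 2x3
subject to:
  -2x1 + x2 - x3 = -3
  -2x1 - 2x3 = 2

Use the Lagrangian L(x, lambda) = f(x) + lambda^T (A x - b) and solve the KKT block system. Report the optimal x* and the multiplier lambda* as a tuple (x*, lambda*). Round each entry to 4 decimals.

Form the Lagrangian:
  L(x, lambda) = (1/2) x^T Q x + c^T x + lambda^T (A x - b)
Stationarity (grad_x L = 0): Q x + c + A^T lambda = 0.
Primal feasibility: A x = b.

This gives the KKT block system:
  [ Q   A^T ] [ x     ]   [-c ]
  [ A    0  ] [ lambda ] = [ b ]

Solving the linear system:
  x*      = (2.3043, -1.6957, -3.3043)
  lambda* = (27.0435, -23.7826)
  f(x*)   = 64.4348

x* = (2.3043, -1.6957, -3.3043), lambda* = (27.0435, -23.7826)


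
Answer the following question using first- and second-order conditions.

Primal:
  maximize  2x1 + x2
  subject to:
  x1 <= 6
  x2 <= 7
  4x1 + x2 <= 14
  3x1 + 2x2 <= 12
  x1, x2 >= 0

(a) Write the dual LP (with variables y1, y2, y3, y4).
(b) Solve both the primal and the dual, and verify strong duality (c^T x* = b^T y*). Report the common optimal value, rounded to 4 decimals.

The standard primal-dual pair for 'max c^T x s.t. A x <= b, x >= 0' is:
  Dual:  min b^T y  s.t.  A^T y >= c,  y >= 0.

So the dual LP is:
  minimize  6y1 + 7y2 + 14y3 + 12y4
  subject to:
    y1 + 4y3 + 3y4 >= 2
    y2 + y3 + 2y4 >= 1
    y1, y2, y3, y4 >= 0

Solving the primal: x* = (3.2, 1.2).
  primal value c^T x* = 7.6.
Solving the dual: y* = (0, 0, 0.2, 0.4).
  dual value b^T y* = 7.6.
Strong duality: c^T x* = b^T y*. Confirmed.

7.6


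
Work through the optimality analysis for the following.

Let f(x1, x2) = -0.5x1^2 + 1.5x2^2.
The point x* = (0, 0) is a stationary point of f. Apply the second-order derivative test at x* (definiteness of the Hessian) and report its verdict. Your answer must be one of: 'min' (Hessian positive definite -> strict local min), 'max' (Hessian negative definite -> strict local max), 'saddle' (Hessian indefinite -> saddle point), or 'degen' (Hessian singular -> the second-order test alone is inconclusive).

Compute the Hessian H = grad^2 f:
  H = [[-1, 0], [0, 3]]
Verify stationarity: grad f(x*) = H x* + g = (0, 0).
Eigenvalues of H: -1, 3.
Eigenvalues have mixed signs, so H is indefinite -> x* is a saddle point.

saddle


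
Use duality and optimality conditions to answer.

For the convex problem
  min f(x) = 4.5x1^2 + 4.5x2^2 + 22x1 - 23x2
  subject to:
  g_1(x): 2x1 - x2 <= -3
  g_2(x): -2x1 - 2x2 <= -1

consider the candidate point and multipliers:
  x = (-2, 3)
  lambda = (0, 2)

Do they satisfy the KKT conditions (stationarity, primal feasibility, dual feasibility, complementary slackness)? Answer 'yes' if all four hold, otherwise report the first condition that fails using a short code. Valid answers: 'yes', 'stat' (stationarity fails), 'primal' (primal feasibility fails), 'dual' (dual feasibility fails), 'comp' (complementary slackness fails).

Gradient of f: grad f(x) = Q x + c = (4, 4)
Constraint values g_i(x) = a_i^T x - b_i:
  g_1((-2, 3)) = -4
  g_2((-2, 3)) = -1
Stationarity residual: grad f(x) + sum_i lambda_i a_i = (0, 0)
  -> stationarity OK
Primal feasibility (all g_i <= 0): OK
Dual feasibility (all lambda_i >= 0): OK
Complementary slackness (lambda_i * g_i(x) = 0 for all i): FAILS

Verdict: the first failing condition is complementary_slackness -> comp.

comp


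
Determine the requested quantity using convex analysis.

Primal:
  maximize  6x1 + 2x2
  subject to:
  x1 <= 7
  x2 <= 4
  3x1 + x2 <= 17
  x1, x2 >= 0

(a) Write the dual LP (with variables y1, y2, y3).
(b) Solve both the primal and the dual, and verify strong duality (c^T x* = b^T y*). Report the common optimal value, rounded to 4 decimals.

The standard primal-dual pair for 'max c^T x s.t. A x <= b, x >= 0' is:
  Dual:  min b^T y  s.t.  A^T y >= c,  y >= 0.

So the dual LP is:
  minimize  7y1 + 4y2 + 17y3
  subject to:
    y1 + 3y3 >= 6
    y2 + y3 >= 2
    y1, y2, y3 >= 0

Solving the primal: x* = (5.6667, 0).
  primal value c^T x* = 34.
Solving the dual: y* = (0, 0, 2).
  dual value b^T y* = 34.
Strong duality: c^T x* = b^T y*. Confirmed.

34


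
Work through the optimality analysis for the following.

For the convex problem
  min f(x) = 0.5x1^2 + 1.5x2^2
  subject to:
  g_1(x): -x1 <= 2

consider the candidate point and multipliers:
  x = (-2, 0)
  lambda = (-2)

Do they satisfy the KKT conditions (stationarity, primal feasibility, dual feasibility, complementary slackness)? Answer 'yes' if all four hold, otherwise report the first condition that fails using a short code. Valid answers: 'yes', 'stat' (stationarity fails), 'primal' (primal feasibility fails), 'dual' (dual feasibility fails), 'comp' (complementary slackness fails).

Gradient of f: grad f(x) = Q x + c = (-2, 0)
Constraint values g_i(x) = a_i^T x - b_i:
  g_1((-2, 0)) = 0
Stationarity residual: grad f(x) + sum_i lambda_i a_i = (0, 0)
  -> stationarity OK
Primal feasibility (all g_i <= 0): OK
Dual feasibility (all lambda_i >= 0): FAILS
Complementary slackness (lambda_i * g_i(x) = 0 for all i): OK

Verdict: the first failing condition is dual_feasibility -> dual.

dual


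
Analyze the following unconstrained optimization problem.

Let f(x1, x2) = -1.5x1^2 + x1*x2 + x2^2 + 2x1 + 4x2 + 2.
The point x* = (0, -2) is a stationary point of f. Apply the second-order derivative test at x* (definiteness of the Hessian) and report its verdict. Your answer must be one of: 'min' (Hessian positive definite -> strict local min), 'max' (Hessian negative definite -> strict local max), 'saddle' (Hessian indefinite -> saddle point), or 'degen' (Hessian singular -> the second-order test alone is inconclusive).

Compute the Hessian H = grad^2 f:
  H = [[-3, 1], [1, 2]]
Verify stationarity: grad f(x*) = H x* + g = (0, 0).
Eigenvalues of H: -3.1926, 2.1926.
Eigenvalues have mixed signs, so H is indefinite -> x* is a saddle point.

saddle


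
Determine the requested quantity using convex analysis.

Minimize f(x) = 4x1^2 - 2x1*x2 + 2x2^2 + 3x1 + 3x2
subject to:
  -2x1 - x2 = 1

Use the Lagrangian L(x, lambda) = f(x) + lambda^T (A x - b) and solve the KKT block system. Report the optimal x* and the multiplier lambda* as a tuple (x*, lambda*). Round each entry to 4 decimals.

Form the Lagrangian:
  L(x, lambda) = (1/2) x^T Q x + c^T x + lambda^T (A x - b)
Stationarity (grad_x L = 0): Q x + c + A^T lambda = 0.
Primal feasibility: A x = b.

This gives the KKT block system:
  [ Q   A^T ] [ x     ]   [-c ]
  [ A    0  ] [ lambda ] = [ b ]

Solving the linear system:
  x*      = (-0.2188, -0.5625)
  lambda* = (1.1875)
  f(x*)   = -1.7656

x* = (-0.2188, -0.5625), lambda* = (1.1875)


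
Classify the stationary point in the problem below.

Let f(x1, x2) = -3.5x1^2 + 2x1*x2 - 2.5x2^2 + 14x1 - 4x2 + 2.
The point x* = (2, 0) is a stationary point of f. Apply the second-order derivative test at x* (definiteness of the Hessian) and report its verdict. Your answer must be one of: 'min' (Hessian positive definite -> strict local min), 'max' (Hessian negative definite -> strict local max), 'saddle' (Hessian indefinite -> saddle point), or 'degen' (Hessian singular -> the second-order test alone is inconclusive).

Compute the Hessian H = grad^2 f:
  H = [[-7, 2], [2, -5]]
Verify stationarity: grad f(x*) = H x* + g = (0, 0).
Eigenvalues of H: -8.2361, -3.7639.
Both eigenvalues < 0, so H is negative definite -> x* is a strict local max.

max


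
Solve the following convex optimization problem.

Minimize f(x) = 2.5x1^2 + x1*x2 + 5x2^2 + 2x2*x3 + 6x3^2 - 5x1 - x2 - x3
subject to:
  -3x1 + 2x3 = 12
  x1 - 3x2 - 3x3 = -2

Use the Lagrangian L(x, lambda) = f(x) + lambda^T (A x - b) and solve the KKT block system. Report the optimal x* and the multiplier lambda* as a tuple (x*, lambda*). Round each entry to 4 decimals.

Form the Lagrangian:
  L(x, lambda) = (1/2) x^T Q x + c^T x + lambda^T (A x - b)
Stationarity (grad_x L = 0): Q x + c + A^T lambda = 0.
Primal feasibility: A x = b.

This gives the KKT block system:
  [ Q   A^T ] [ x     ]   [-c ]
  [ A    0  ] [ lambda ] = [ b ]

Solving the linear system:
  x*      = (-3.5712, -1.1669, 0.6432)
  lambda* = (-9.6692, -4.9847)
  f(x*)   = 62.2205

x* = (-3.5712, -1.1669, 0.6432), lambda* = (-9.6692, -4.9847)


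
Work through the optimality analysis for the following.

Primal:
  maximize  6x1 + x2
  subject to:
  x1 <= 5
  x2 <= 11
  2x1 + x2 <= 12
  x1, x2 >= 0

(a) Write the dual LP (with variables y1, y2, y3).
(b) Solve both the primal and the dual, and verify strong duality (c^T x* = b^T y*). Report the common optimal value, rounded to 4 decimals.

The standard primal-dual pair for 'max c^T x s.t. A x <= b, x >= 0' is:
  Dual:  min b^T y  s.t.  A^T y >= c,  y >= 0.

So the dual LP is:
  minimize  5y1 + 11y2 + 12y3
  subject to:
    y1 + 2y3 >= 6
    y2 + y3 >= 1
    y1, y2, y3 >= 0

Solving the primal: x* = (5, 2).
  primal value c^T x* = 32.
Solving the dual: y* = (4, 0, 1).
  dual value b^T y* = 32.
Strong duality: c^T x* = b^T y*. Confirmed.

32


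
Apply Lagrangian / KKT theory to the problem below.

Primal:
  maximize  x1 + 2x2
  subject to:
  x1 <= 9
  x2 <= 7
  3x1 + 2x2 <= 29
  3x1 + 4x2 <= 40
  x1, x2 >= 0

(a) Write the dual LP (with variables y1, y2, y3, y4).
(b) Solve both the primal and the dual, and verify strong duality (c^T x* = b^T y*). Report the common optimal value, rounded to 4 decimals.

The standard primal-dual pair for 'max c^T x s.t. A x <= b, x >= 0' is:
  Dual:  min b^T y  s.t.  A^T y >= c,  y >= 0.

So the dual LP is:
  minimize  9y1 + 7y2 + 29y3 + 40y4
  subject to:
    y1 + 3y3 + 3y4 >= 1
    y2 + 2y3 + 4y4 >= 2
    y1, y2, y3, y4 >= 0

Solving the primal: x* = (4, 7).
  primal value c^T x* = 18.
Solving the dual: y* = (0, 0.6667, 0, 0.3333).
  dual value b^T y* = 18.
Strong duality: c^T x* = b^T y*. Confirmed.

18


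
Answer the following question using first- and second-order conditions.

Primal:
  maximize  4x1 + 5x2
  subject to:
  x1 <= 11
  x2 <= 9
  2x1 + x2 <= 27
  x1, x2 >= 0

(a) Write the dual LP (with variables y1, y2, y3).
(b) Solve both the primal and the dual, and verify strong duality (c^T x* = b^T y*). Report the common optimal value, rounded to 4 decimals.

The standard primal-dual pair for 'max c^T x s.t. A x <= b, x >= 0' is:
  Dual:  min b^T y  s.t.  A^T y >= c,  y >= 0.

So the dual LP is:
  minimize  11y1 + 9y2 + 27y3
  subject to:
    y1 + 2y3 >= 4
    y2 + y3 >= 5
    y1, y2, y3 >= 0

Solving the primal: x* = (9, 9).
  primal value c^T x* = 81.
Solving the dual: y* = (0, 3, 2).
  dual value b^T y* = 81.
Strong duality: c^T x* = b^T y*. Confirmed.

81


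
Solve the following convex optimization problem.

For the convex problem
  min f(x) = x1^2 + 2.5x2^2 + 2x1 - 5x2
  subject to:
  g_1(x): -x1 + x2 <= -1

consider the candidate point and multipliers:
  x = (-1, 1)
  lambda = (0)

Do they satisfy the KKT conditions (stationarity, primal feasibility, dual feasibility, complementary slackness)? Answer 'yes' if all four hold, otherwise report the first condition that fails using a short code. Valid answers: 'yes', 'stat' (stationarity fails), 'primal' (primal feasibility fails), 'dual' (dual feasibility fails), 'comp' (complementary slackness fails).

Gradient of f: grad f(x) = Q x + c = (0, 0)
Constraint values g_i(x) = a_i^T x - b_i:
  g_1((-1, 1)) = 3
Stationarity residual: grad f(x) + sum_i lambda_i a_i = (0, 0)
  -> stationarity OK
Primal feasibility (all g_i <= 0): FAILS
Dual feasibility (all lambda_i >= 0): OK
Complementary slackness (lambda_i * g_i(x) = 0 for all i): OK

Verdict: the first failing condition is primal_feasibility -> primal.

primal


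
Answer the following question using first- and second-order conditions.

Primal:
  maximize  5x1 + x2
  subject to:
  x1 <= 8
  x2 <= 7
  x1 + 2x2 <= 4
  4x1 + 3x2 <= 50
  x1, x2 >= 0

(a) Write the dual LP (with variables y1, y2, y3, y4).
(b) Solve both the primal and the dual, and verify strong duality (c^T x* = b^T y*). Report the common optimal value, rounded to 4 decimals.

The standard primal-dual pair for 'max c^T x s.t. A x <= b, x >= 0' is:
  Dual:  min b^T y  s.t.  A^T y >= c,  y >= 0.

So the dual LP is:
  minimize  8y1 + 7y2 + 4y3 + 50y4
  subject to:
    y1 + y3 + 4y4 >= 5
    y2 + 2y3 + 3y4 >= 1
    y1, y2, y3, y4 >= 0

Solving the primal: x* = (4, 0).
  primal value c^T x* = 20.
Solving the dual: y* = (0, 0, 5, 0).
  dual value b^T y* = 20.
Strong duality: c^T x* = b^T y*. Confirmed.

20


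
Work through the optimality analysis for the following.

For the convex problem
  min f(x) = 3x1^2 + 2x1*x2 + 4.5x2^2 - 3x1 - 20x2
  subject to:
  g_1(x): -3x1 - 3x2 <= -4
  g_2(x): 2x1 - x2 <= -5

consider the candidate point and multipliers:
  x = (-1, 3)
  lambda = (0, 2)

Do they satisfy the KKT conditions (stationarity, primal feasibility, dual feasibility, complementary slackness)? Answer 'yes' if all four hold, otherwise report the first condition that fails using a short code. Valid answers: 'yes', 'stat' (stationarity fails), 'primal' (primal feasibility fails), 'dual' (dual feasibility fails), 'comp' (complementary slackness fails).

Gradient of f: grad f(x) = Q x + c = (-3, 5)
Constraint values g_i(x) = a_i^T x - b_i:
  g_1((-1, 3)) = -2
  g_2((-1, 3)) = 0
Stationarity residual: grad f(x) + sum_i lambda_i a_i = (1, 3)
  -> stationarity FAILS
Primal feasibility (all g_i <= 0): OK
Dual feasibility (all lambda_i >= 0): OK
Complementary slackness (lambda_i * g_i(x) = 0 for all i): OK

Verdict: the first failing condition is stationarity -> stat.

stat


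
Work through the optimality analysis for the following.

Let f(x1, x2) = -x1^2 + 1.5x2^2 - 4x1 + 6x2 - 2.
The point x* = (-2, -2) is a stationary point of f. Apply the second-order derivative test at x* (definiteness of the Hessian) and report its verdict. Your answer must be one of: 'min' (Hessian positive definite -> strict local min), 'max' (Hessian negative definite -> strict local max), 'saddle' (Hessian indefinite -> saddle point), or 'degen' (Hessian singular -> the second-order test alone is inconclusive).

Compute the Hessian H = grad^2 f:
  H = [[-2, 0], [0, 3]]
Verify stationarity: grad f(x*) = H x* + g = (0, 0).
Eigenvalues of H: -2, 3.
Eigenvalues have mixed signs, so H is indefinite -> x* is a saddle point.

saddle


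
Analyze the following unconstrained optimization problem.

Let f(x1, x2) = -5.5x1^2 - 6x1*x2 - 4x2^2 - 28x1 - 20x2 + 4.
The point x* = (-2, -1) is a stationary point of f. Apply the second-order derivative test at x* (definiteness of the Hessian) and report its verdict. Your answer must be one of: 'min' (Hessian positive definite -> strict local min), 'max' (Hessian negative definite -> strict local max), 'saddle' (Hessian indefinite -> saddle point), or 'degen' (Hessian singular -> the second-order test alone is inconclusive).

Compute the Hessian H = grad^2 f:
  H = [[-11, -6], [-6, -8]]
Verify stationarity: grad f(x*) = H x* + g = (0, 0).
Eigenvalues of H: -15.6847, -3.3153.
Both eigenvalues < 0, so H is negative definite -> x* is a strict local max.

max


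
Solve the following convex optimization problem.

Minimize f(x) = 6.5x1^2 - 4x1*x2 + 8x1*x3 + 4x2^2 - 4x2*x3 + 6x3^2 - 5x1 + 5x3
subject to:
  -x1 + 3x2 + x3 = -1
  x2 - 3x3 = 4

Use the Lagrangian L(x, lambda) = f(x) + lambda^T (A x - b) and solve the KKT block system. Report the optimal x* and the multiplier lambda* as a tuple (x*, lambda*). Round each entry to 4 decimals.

Form the Lagrangian:
  L(x, lambda) = (1/2) x^T Q x + c^T x + lambda^T (A x - b)
Stationarity (grad_x L = 0): Q x + c + A^T lambda = 0.
Primal feasibility: A x = b.

This gives the KKT block system:
  [ Q   A^T ] [ x     ]   [-c ]
  [ A    0  ] [ lambda ] = [ b ]

Solving the linear system:
  x*      = (1.1797, 0.4539, -1.182)
  lambda* = (-0.9359, -0.8328)
  f(x*)   = -4.7066

x* = (1.1797, 0.4539, -1.182), lambda* = (-0.9359, -0.8328)


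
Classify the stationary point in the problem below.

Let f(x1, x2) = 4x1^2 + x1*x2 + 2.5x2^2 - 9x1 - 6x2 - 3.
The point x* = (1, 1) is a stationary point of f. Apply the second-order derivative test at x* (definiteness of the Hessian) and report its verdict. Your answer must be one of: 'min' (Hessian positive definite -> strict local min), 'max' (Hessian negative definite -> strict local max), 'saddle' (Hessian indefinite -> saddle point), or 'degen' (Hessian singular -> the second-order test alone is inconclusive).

Compute the Hessian H = grad^2 f:
  H = [[8, 1], [1, 5]]
Verify stationarity: grad f(x*) = H x* + g = (0, 0).
Eigenvalues of H: 4.6972, 8.3028.
Both eigenvalues > 0, so H is positive definite -> x* is a strict local min.

min


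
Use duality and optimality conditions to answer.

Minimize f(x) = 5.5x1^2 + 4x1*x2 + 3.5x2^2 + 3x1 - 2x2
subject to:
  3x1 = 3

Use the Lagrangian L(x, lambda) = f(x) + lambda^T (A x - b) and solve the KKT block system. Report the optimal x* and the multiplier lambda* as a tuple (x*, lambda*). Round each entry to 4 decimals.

Form the Lagrangian:
  L(x, lambda) = (1/2) x^T Q x + c^T x + lambda^T (A x - b)
Stationarity (grad_x L = 0): Q x + c + A^T lambda = 0.
Primal feasibility: A x = b.

This gives the KKT block system:
  [ Q   A^T ] [ x     ]   [-c ]
  [ A    0  ] [ lambda ] = [ b ]

Solving the linear system:
  x*      = (1, -0.2857)
  lambda* = (-4.2857)
  f(x*)   = 8.2143

x* = (1, -0.2857), lambda* = (-4.2857)


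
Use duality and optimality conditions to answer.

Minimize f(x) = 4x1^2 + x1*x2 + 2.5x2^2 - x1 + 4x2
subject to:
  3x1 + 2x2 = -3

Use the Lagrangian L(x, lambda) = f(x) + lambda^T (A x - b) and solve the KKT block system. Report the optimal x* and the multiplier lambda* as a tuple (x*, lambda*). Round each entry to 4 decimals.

Form the Lagrangian:
  L(x, lambda) = (1/2) x^T Q x + c^T x + lambda^T (A x - b)
Stationarity (grad_x L = 0): Q x + c + A^T lambda = 0.
Primal feasibility: A x = b.

This gives the KKT block system:
  [ Q   A^T ] [ x     ]   [-c ]
  [ A    0  ] [ lambda ] = [ b ]

Solving the linear system:
  x*      = (-0.1692, -1.2462)
  lambda* = (1.2)
  f(x*)   = -0.6077

x* = (-0.1692, -1.2462), lambda* = (1.2)


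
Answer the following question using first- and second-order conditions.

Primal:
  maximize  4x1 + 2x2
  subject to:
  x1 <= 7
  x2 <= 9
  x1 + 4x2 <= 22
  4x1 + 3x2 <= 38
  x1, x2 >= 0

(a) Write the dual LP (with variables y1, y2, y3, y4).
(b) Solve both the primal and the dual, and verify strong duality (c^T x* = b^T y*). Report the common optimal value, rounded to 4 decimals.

The standard primal-dual pair for 'max c^T x s.t. A x <= b, x >= 0' is:
  Dual:  min b^T y  s.t.  A^T y >= c,  y >= 0.

So the dual LP is:
  minimize  7y1 + 9y2 + 22y3 + 38y4
  subject to:
    y1 + y3 + 4y4 >= 4
    y2 + 4y3 + 3y4 >= 2
    y1, y2, y3, y4 >= 0

Solving the primal: x* = (7, 3.3333).
  primal value c^T x* = 34.6667.
Solving the dual: y* = (1.3333, 0, 0, 0.6667).
  dual value b^T y* = 34.6667.
Strong duality: c^T x* = b^T y*. Confirmed.

34.6667


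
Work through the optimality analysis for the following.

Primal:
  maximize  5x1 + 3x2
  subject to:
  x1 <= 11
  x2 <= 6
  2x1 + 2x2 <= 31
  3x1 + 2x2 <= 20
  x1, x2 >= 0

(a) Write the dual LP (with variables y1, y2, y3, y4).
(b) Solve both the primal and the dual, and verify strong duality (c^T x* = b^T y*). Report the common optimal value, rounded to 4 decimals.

The standard primal-dual pair for 'max c^T x s.t. A x <= b, x >= 0' is:
  Dual:  min b^T y  s.t.  A^T y >= c,  y >= 0.

So the dual LP is:
  minimize  11y1 + 6y2 + 31y3 + 20y4
  subject to:
    y1 + 2y3 + 3y4 >= 5
    y2 + 2y3 + 2y4 >= 3
    y1, y2, y3, y4 >= 0

Solving the primal: x* = (6.6667, 0).
  primal value c^T x* = 33.3333.
Solving the dual: y* = (0, 0, 0, 1.6667).
  dual value b^T y* = 33.3333.
Strong duality: c^T x* = b^T y*. Confirmed.

33.3333


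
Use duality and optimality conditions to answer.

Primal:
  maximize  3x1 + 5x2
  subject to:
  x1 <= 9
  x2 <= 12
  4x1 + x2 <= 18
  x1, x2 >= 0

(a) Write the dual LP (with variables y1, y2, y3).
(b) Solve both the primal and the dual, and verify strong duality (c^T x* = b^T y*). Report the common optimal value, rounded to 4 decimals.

The standard primal-dual pair for 'max c^T x s.t. A x <= b, x >= 0' is:
  Dual:  min b^T y  s.t.  A^T y >= c,  y >= 0.

So the dual LP is:
  minimize  9y1 + 12y2 + 18y3
  subject to:
    y1 + 4y3 >= 3
    y2 + y3 >= 5
    y1, y2, y3 >= 0

Solving the primal: x* = (1.5, 12).
  primal value c^T x* = 64.5.
Solving the dual: y* = (0, 4.25, 0.75).
  dual value b^T y* = 64.5.
Strong duality: c^T x* = b^T y*. Confirmed.

64.5


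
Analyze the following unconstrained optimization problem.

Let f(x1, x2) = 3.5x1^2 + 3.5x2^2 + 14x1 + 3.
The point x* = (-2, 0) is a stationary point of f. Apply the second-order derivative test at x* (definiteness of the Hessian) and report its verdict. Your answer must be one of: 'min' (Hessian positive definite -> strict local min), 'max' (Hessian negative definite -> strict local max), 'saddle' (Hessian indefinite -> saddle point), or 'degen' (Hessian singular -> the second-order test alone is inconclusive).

Compute the Hessian H = grad^2 f:
  H = [[7, 0], [0, 7]]
Verify stationarity: grad f(x*) = H x* + g = (0, 0).
Eigenvalues of H: 7, 7.
Both eigenvalues > 0, so H is positive definite -> x* is a strict local min.

min


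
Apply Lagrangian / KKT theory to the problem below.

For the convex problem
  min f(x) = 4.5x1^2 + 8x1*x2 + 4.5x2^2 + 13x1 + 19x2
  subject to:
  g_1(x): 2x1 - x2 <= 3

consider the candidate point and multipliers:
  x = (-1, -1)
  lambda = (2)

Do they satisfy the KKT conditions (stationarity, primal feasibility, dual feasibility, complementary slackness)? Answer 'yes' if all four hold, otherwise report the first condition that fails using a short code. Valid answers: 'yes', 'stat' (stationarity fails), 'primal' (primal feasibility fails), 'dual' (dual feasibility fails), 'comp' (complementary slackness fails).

Gradient of f: grad f(x) = Q x + c = (-4, 2)
Constraint values g_i(x) = a_i^T x - b_i:
  g_1((-1, -1)) = -4
Stationarity residual: grad f(x) + sum_i lambda_i a_i = (0, 0)
  -> stationarity OK
Primal feasibility (all g_i <= 0): OK
Dual feasibility (all lambda_i >= 0): OK
Complementary slackness (lambda_i * g_i(x) = 0 for all i): FAILS

Verdict: the first failing condition is complementary_slackness -> comp.

comp


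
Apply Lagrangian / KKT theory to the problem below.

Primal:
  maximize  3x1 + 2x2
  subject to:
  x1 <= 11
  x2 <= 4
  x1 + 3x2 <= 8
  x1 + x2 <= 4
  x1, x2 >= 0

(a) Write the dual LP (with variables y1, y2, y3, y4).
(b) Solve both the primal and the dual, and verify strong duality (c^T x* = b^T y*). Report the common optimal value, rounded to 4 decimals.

The standard primal-dual pair for 'max c^T x s.t. A x <= b, x >= 0' is:
  Dual:  min b^T y  s.t.  A^T y >= c,  y >= 0.

So the dual LP is:
  minimize  11y1 + 4y2 + 8y3 + 4y4
  subject to:
    y1 + y3 + y4 >= 3
    y2 + 3y3 + y4 >= 2
    y1, y2, y3, y4 >= 0

Solving the primal: x* = (4, 0).
  primal value c^T x* = 12.
Solving the dual: y* = (0, 0, 0, 3).
  dual value b^T y* = 12.
Strong duality: c^T x* = b^T y*. Confirmed.

12


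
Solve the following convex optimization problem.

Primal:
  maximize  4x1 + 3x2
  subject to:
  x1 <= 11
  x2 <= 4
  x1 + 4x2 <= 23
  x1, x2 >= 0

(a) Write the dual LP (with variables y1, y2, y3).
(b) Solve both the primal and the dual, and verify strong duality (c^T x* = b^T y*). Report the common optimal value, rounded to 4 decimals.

The standard primal-dual pair for 'max c^T x s.t. A x <= b, x >= 0' is:
  Dual:  min b^T y  s.t.  A^T y >= c,  y >= 0.

So the dual LP is:
  minimize  11y1 + 4y2 + 23y3
  subject to:
    y1 + y3 >= 4
    y2 + 4y3 >= 3
    y1, y2, y3 >= 0

Solving the primal: x* = (11, 3).
  primal value c^T x* = 53.
Solving the dual: y* = (3.25, 0, 0.75).
  dual value b^T y* = 53.
Strong duality: c^T x* = b^T y*. Confirmed.

53
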